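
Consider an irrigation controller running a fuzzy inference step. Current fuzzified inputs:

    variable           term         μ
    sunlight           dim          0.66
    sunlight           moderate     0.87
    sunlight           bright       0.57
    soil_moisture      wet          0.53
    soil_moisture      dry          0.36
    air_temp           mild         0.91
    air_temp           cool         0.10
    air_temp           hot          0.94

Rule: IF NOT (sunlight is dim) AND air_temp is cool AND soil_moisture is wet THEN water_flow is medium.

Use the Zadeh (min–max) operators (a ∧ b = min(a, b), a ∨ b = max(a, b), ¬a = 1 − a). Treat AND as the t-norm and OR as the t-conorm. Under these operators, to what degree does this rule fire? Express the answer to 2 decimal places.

firing strength: ¬dim=1−0.66=0.34, cool=0.10, wet=0.53; AND[min(a, b)] → w = 0.10

0.10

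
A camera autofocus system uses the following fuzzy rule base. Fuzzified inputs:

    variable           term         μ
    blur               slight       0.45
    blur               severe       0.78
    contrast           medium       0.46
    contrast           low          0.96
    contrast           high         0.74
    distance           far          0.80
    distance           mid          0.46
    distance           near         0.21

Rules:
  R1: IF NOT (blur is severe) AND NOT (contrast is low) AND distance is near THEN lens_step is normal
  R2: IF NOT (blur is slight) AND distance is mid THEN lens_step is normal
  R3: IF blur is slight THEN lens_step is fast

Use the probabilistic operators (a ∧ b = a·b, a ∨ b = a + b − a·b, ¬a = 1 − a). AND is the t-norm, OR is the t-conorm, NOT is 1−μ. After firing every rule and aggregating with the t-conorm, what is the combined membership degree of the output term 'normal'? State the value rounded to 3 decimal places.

0.254

R1: ¬severe=1−0.78=0.22, ¬low=1−0.96=0.04, near=0.21; AND[a·b] → w = 0.0018
R2: ¬slight=1−0.45=0.55, mid=0.46; AND[a·b] → w = 0.2530
R3: slight=0.45 → w = 0.4500
Rules with consequent 'normal': {R1, R2} → strengths 0.0018, 0.2530
Aggregate via t-conorm [a + b − a·b]: 0.2544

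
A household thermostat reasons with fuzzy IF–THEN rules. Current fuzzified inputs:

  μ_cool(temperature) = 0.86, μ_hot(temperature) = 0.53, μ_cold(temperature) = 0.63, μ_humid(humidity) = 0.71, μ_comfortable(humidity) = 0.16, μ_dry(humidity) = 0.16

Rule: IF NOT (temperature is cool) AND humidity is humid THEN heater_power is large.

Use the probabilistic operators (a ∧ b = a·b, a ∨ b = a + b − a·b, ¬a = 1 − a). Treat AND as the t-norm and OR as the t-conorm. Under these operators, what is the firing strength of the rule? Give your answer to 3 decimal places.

firing strength: ¬cool=1−0.86=0.14, humid=0.71; AND[a·b] → w = 0.0994

0.099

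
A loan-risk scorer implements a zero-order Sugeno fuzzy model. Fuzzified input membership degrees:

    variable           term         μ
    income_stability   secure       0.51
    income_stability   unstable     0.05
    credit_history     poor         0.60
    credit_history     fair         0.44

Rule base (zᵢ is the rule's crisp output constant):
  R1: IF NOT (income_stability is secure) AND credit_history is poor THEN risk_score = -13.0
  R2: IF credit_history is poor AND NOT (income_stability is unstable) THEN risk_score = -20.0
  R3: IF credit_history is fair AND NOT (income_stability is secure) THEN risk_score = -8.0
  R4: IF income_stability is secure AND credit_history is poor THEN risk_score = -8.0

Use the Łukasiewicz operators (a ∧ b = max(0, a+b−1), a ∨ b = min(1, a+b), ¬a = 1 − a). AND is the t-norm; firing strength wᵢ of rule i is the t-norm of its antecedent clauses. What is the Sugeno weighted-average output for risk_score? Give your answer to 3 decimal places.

-17.400

R1 (z=-13.0): ¬secure=1−0.51=0.49, poor=0.60; AND[max(0, a+b−1)] → w = 0.09
R2 (z=-20.0): poor=0.60, ¬unstable=1−0.05=0.95; AND[max(0, a+b−1)] → w = 0.55
R3 (z=-8.0): fair=0.44, ¬secure=1−0.51=0.49; AND[max(0, a+b−1)] → w = 0.00
R4 (z=-8.0): secure=0.51, poor=0.60; AND[max(0, a+b−1)] → w = 0.11
Weighted average = (0.09·-13.0 + 0.55·-20.0 + 0.00·-8.0 + 0.11·-8.0) / (0.09 + 0.55 + 0.00 + 0.11)
  = -13.0500 / 0.7500 = -17.400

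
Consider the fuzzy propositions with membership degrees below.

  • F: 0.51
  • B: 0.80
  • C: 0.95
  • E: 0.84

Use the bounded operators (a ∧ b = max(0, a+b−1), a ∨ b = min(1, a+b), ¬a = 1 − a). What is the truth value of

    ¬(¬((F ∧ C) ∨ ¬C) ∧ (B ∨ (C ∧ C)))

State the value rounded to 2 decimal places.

0.51

F ∧ C = max(0, a+b−1) on (0.51, 0.95) = 0.46
¬C = 1 − 0.95 = 0.05
(F ∧ C) ∨ ¬C = min(1, a+b) on (0.46, 0.05) = 0.51
¬((F ∧ C) ∨ ¬C) = 1 − 0.51 = 0.49
C ∧ C = max(0, a+b−1) on (0.95, 0.95) = 0.90
B ∨ (C ∧ C) = min(1, a+b) on (0.80, 0.90) = 1.00
¬((F ∧ C) ∨ ¬C) ∧ (B ∨ (C ∧ C)) = max(0, a+b−1) on (0.49, 1.00) = 0.49
¬(¬((F ∧ C) ∨ ¬C) ∧ (B ∨ (C ∧ C))) = 1 − 0.49 = 0.51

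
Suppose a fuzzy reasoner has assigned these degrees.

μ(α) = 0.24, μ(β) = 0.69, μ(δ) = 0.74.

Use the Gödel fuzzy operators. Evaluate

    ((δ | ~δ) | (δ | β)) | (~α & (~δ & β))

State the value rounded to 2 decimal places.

~δ = 1 − 0.74 = 0.26
δ | ~δ = max(a, b) on (0.74, 0.26) = 0.74
δ | β = max(a, b) on (0.74, 0.69) = 0.74
(δ | ~δ) | (δ | β) = max(a, b) on (0.74, 0.74) = 0.74
~α = 1 − 0.24 = 0.76
~δ = 1 − 0.74 = 0.26
~δ & β = min(a, b) on (0.26, 0.69) = 0.26
~α & (~δ & β) = min(a, b) on (0.76, 0.26) = 0.26
((δ | ~δ) | (δ | β)) | (~α & (~δ & β)) = max(a, b) on (0.74, 0.26) = 0.74

0.74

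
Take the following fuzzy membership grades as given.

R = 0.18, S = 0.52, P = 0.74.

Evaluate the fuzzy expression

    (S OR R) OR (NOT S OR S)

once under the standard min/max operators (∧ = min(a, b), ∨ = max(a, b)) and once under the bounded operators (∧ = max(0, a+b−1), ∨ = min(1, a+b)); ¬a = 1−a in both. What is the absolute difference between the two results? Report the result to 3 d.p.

0.480

Under standard min/max:
  S OR R = max(a, b) on (0.52, 0.18) = 0.52
  NOT S = 1 − 0.52 = 0.48
  NOT S OR S = max(a, b) on (0.48, 0.52) = 0.52
  (S OR R) OR (NOT S OR S) = max(a, b) on (0.52, 0.52) = 0.52
  → value = 0.5200
Under bounded:
  S OR R = min(1, a+b) on (0.52, 0.18) = 0.70
  NOT S = 1 − 0.52 = 0.48
  NOT S OR S = min(1, a+b) on (0.48, 0.52) = 1.00
  (S OR R) OR (NOT S OR S) = min(1, a+b) on (0.70, 1.00) = 1.00
  → value = 1.0000
|0.5200 − 1.0000| = 0.480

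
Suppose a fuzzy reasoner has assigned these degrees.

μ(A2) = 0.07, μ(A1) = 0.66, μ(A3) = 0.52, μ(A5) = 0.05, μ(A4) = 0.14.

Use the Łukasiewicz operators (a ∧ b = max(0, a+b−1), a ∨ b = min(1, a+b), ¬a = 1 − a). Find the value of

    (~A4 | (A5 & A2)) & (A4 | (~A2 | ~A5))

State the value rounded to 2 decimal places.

0.86

~A4 = 1 − 0.14 = 0.86
A5 & A2 = max(0, a+b−1) on (0.05, 0.07) = 0.00
~A4 | (A5 & A2) = min(1, a+b) on (0.86, 0.00) = 0.86
~A2 = 1 − 0.07 = 0.93
~A5 = 1 − 0.05 = 0.95
~A2 | ~A5 = min(1, a+b) on (0.93, 0.95) = 1.00
A4 | (~A2 | ~A5) = min(1, a+b) on (0.14, 1.00) = 1.00
(~A4 | (A5 & A2)) & (A4 | (~A2 | ~A5)) = max(0, a+b−1) on (0.86, 1.00) = 0.86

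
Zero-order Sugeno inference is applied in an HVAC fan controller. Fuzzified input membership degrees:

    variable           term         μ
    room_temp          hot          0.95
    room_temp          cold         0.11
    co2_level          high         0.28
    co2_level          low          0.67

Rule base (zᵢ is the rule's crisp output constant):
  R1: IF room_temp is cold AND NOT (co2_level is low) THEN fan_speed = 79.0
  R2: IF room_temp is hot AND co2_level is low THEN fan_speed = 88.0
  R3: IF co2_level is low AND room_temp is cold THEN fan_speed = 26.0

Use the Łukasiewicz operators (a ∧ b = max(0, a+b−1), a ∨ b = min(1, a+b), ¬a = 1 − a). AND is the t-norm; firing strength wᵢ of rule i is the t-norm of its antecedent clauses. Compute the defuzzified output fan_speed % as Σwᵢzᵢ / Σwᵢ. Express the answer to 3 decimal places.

R1 (z=79.0): cold=0.11, ¬low=1−0.67=0.33; AND[max(0, a+b−1)] → w = 0.00
R2 (z=88.0): hot=0.95, low=0.67; AND[max(0, a+b−1)] → w = 0.62
R3 (z=26.0): low=0.67, cold=0.11; AND[max(0, a+b−1)] → w = 0.00
Weighted average = (0.00·79.0 + 0.62·88.0 + 0.00·26.0) / (0.00 + 0.62 + 0.00)
  = 54.5600 / 0.6200 = 88.000

88.000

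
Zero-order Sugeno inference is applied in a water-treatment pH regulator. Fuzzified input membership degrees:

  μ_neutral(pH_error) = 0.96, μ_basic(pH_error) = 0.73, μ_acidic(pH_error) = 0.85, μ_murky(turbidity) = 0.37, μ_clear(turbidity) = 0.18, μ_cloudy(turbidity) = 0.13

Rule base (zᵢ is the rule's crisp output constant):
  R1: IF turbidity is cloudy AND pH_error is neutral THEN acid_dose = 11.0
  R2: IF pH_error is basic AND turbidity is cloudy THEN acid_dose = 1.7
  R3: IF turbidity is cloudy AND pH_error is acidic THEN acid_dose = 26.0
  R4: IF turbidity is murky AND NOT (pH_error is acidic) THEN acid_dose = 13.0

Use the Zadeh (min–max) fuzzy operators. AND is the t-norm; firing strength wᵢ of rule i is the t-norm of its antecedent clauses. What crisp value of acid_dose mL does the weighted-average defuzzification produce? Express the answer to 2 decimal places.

R1 (z=11.0): cloudy=0.13, neutral=0.96; AND[min(a, b)] → w = 0.13
R2 (z=1.7): basic=0.73, cloudy=0.13; AND[min(a, b)] → w = 0.13
R3 (z=26.0): cloudy=0.13, acidic=0.85; AND[min(a, b)] → w = 0.13
R4 (z=13.0): murky=0.37, ¬acidic=1−0.85=0.15; AND[min(a, b)] → w = 0.15
Weighted average = (0.13·11.0 + 0.13·1.7 + 0.13·26.0 + 0.15·13.0) / (0.13 + 0.13 + 0.13 + 0.15)
  = 6.9810 / 0.5400 = 12.93

12.93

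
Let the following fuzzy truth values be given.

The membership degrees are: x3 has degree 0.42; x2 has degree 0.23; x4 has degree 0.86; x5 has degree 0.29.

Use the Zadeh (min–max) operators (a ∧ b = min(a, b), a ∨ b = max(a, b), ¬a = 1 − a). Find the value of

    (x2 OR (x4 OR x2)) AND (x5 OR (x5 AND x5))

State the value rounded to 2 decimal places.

x4 OR x2 = max(a, b) on (0.86, 0.23) = 0.86
x2 OR (x4 OR x2) = max(a, b) on (0.23, 0.86) = 0.86
x5 AND x5 = min(a, b) on (0.29, 0.29) = 0.29
x5 OR (x5 AND x5) = max(a, b) on (0.29, 0.29) = 0.29
(x2 OR (x4 OR x2)) AND (x5 OR (x5 AND x5)) = min(a, b) on (0.86, 0.29) = 0.29

0.29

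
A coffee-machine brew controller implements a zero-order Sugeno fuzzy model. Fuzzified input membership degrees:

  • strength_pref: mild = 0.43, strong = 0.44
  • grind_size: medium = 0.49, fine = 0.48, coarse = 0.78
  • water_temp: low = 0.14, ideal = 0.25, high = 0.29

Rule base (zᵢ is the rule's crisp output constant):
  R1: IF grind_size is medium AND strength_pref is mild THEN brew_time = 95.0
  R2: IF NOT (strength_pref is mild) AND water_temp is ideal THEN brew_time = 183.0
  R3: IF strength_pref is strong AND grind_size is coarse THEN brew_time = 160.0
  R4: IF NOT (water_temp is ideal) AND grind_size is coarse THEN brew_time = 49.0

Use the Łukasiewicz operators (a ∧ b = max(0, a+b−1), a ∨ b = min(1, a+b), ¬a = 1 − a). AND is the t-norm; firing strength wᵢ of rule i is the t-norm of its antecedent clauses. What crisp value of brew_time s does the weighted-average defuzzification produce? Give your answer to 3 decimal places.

R1 (z=95.0): medium=0.49, mild=0.43; AND[max(0, a+b−1)] → w = 0.00
R2 (z=183.0): ¬mild=1−0.43=0.57, ideal=0.25; AND[max(0, a+b−1)] → w = 0.00
R3 (z=160.0): strong=0.44, coarse=0.78; AND[max(0, a+b−1)] → w = 0.22
R4 (z=49.0): ¬ideal=1−0.25=0.75, coarse=0.78; AND[max(0, a+b−1)] → w = 0.53
Weighted average = (0.00·95.0 + 0.00·183.0 + 0.22·160.0 + 0.53·49.0) / (0.00 + 0.00 + 0.22 + 0.53)
  = 61.1700 / 0.7500 = 81.560

81.560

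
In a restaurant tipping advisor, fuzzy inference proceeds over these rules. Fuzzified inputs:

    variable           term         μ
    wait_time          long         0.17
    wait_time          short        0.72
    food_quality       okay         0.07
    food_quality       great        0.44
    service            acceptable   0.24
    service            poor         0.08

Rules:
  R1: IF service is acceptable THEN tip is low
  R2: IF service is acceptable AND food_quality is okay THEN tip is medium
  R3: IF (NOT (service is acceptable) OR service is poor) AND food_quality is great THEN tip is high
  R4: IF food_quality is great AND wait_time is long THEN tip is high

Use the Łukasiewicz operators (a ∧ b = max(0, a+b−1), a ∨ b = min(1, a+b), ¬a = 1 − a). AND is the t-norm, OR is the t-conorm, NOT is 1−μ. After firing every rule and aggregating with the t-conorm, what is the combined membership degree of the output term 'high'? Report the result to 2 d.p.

R1: acceptable=0.24 → w = 0.24
R2: acceptable=0.24, okay=0.07; AND[max(0, a+b−1)] → w = 0.00
R3: (¬acceptable=1−0.24=0.76 OR poor=0.08) = 0.84; AND[max(0, a+b−1)] with great=0.44 → w = 0.28
R4: great=0.44, long=0.17; AND[max(0, a+b−1)] → w = 0.00
Rules with consequent 'high': {R3, R4} → strengths 0.28, 0.00
Aggregate via t-conorm [min(1, a+b)]: 0.28

0.28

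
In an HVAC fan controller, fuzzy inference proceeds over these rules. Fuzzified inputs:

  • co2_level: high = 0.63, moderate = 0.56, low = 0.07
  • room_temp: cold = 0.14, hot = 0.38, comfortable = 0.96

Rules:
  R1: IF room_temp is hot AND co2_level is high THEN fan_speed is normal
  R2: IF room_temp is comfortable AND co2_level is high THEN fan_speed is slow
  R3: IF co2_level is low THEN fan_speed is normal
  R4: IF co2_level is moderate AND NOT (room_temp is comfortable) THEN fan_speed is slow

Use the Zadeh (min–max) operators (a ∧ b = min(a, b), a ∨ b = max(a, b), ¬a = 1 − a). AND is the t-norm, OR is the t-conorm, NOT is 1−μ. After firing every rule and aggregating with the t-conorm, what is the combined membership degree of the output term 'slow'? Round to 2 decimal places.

0.63

R1: hot=0.38, high=0.63; AND[min(a, b)] → w = 0.38
R2: comfortable=0.96, high=0.63; AND[min(a, b)] → w = 0.63
R3: low=0.07 → w = 0.07
R4: moderate=0.56, ¬comfortable=1−0.96=0.04; AND[min(a, b)] → w = 0.04
Rules with consequent 'slow': {R2, R4} → strengths 0.63, 0.04
Aggregate via t-conorm [max(a, b)]: 0.63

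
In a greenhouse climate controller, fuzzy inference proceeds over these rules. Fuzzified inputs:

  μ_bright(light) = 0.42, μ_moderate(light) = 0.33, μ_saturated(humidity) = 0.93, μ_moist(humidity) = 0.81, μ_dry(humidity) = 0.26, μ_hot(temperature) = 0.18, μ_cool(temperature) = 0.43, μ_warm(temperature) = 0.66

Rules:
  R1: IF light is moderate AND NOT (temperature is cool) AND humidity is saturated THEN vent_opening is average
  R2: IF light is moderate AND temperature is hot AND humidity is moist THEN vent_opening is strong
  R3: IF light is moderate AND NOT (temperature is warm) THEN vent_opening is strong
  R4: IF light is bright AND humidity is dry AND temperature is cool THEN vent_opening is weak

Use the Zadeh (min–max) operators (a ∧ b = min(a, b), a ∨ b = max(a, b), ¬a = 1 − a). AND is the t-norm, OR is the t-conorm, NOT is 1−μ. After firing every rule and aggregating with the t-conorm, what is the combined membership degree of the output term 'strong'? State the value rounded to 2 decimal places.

R1: moderate=0.33, ¬cool=1−0.43=0.57, saturated=0.93; AND[min(a, b)] → w = 0.33
R2: moderate=0.33, hot=0.18, moist=0.81; AND[min(a, b)] → w = 0.18
R3: moderate=0.33, ¬warm=1−0.66=0.34; AND[min(a, b)] → w = 0.33
R4: bright=0.42, dry=0.26, cool=0.43; AND[min(a, b)] → w = 0.26
Rules with consequent 'strong': {R2, R3} → strengths 0.18, 0.33
Aggregate via t-conorm [max(a, b)]: 0.33

0.33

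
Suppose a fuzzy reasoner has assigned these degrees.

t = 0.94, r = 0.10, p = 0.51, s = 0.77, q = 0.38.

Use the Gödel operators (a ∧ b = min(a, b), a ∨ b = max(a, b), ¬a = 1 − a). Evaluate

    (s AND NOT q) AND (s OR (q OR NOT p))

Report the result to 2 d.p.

0.62

NOT q = 1 − 0.38 = 0.62
s AND NOT q = min(a, b) on (0.77, 0.62) = 0.62
NOT p = 1 − 0.51 = 0.49
q OR NOT p = max(a, b) on (0.38, 0.49) = 0.49
s OR (q OR NOT p) = max(a, b) on (0.77, 0.49) = 0.77
(s AND NOT q) AND (s OR (q OR NOT p)) = min(a, b) on (0.62, 0.77) = 0.62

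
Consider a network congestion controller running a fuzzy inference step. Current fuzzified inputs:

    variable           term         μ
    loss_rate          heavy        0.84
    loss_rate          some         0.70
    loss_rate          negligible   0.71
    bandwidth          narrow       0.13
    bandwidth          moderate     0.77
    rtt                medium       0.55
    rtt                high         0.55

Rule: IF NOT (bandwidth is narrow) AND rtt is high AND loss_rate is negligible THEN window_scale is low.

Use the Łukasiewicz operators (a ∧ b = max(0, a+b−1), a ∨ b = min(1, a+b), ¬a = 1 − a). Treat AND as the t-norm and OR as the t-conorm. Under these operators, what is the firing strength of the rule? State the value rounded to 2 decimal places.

0.13

firing strength: ¬narrow=1−0.13=0.87, high=0.55, negligible=0.71; AND[max(0, a+b−1)] → w = 0.13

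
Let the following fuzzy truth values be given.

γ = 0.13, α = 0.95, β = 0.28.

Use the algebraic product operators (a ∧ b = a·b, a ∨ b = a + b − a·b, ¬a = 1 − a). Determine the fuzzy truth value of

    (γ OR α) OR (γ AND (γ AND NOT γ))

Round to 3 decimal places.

γ OR α = a + b − a·b on (0.1300, 0.9500) = 0.9565
NOT γ = 1 − 0.1300 = 0.8700
γ AND NOT γ = a·b on (0.1300, 0.8700) = 0.1131
γ AND (γ AND NOT γ) = a·b on (0.1300, 0.1131) = 0.0147
(γ OR α) OR (γ AND (γ AND NOT γ)) = a + b − a·b on (0.9565, 0.0147) = 0.9571

0.957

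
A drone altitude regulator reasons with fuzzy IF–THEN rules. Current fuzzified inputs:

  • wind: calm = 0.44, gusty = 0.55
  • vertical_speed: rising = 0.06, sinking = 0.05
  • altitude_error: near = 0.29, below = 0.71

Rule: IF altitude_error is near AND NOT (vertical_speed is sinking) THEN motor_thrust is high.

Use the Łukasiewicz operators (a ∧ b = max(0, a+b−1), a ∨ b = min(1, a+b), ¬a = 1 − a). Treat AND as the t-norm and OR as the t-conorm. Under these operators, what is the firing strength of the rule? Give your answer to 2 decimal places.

firing strength: near=0.29, ¬sinking=1−0.05=0.95; AND[max(0, a+b−1)] → w = 0.24

0.24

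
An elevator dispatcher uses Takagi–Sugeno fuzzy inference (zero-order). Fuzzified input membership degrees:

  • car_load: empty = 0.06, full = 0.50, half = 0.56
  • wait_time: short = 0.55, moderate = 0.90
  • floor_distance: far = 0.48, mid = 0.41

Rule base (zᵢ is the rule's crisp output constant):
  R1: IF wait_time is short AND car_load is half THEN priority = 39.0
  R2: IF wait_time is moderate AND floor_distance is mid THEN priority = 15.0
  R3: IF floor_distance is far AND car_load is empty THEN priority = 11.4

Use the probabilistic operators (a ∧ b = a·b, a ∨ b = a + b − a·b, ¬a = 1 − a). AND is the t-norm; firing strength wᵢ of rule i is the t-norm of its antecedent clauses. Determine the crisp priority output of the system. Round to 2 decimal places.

25.33

R1 (z=39.0): short=0.55, half=0.56; AND[a·b] → w = 0.3080
R2 (z=15.0): moderate=0.90, mid=0.41; AND[a·b] → w = 0.3690
R3 (z=11.4): far=0.48, empty=0.06; AND[a·b] → w = 0.0288
Weighted average = (0.3080·39.0 + 0.3690·15.0 + 0.0288·11.4) / (0.3080 + 0.3690 + 0.0288)
  = 17.8753 / 0.7058 = 25.33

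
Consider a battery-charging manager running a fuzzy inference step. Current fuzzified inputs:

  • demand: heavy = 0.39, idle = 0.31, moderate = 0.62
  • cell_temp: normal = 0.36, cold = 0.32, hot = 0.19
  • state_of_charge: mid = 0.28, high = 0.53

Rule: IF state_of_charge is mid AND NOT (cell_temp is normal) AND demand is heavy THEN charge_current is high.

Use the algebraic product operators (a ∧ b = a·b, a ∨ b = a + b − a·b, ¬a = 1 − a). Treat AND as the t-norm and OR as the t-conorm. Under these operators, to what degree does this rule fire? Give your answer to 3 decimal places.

0.070

firing strength: mid=0.28, ¬normal=1−0.36=0.64, heavy=0.39; AND[a·b] → w = 0.0699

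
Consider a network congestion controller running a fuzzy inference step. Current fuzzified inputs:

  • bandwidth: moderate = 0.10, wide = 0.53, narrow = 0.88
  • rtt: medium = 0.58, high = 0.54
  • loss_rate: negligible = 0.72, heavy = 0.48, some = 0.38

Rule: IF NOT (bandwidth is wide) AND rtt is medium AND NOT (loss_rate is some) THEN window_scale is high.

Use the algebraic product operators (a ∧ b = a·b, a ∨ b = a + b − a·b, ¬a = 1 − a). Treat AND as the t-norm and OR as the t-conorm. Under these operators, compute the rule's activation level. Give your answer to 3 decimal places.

0.169

firing strength: ¬wide=1−0.53=0.47, medium=0.58, ¬some=1−0.38=0.62; AND[a·b] → w = 0.1690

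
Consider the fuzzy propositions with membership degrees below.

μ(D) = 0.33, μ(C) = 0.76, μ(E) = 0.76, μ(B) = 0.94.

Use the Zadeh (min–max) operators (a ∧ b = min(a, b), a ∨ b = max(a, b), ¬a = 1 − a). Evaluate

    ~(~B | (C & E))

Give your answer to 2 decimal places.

0.24

~B = 1 − 0.94 = 0.06
C & E = min(a, b) on (0.76, 0.76) = 0.76
~B | (C & E) = max(a, b) on (0.06, 0.76) = 0.76
~(~B | (C & E)) = 1 − 0.76 = 0.24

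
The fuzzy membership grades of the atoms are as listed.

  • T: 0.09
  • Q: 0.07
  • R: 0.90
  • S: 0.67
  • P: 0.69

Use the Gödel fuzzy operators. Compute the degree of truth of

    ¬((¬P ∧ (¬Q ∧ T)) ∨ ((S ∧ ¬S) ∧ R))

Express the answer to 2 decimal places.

0.67

¬P = 1 − 0.69 = 0.31
¬Q = 1 − 0.07 = 0.93
¬Q ∧ T = min(a, b) on (0.93, 0.09) = 0.09
¬P ∧ (¬Q ∧ T) = min(a, b) on (0.31, 0.09) = 0.09
¬S = 1 − 0.67 = 0.33
S ∧ ¬S = min(a, b) on (0.67, 0.33) = 0.33
(S ∧ ¬S) ∧ R = min(a, b) on (0.33, 0.90) = 0.33
(¬P ∧ (¬Q ∧ T)) ∨ ((S ∧ ¬S) ∧ R) = max(a, b) on (0.09, 0.33) = 0.33
¬((¬P ∧ (¬Q ∧ T)) ∨ ((S ∧ ¬S) ∧ R)) = 1 − 0.33 = 0.67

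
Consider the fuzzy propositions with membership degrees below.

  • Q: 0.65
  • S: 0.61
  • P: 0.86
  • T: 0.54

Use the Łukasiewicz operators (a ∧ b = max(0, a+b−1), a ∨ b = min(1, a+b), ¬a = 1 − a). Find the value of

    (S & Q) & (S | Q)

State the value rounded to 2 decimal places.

S & Q = max(0, a+b−1) on (0.61, 0.65) = 0.26
S | Q = min(1, a+b) on (0.61, 0.65) = 1.00
(S & Q) & (S | Q) = max(0, a+b−1) on (0.26, 1.00) = 0.26

0.26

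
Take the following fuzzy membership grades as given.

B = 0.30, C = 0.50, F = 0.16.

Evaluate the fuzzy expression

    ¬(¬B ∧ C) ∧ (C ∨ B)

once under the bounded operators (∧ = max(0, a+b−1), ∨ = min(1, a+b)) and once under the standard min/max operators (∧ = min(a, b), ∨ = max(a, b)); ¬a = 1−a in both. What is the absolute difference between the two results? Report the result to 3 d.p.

0.100

Under bounded:
  ¬B = 1 − 0.30 = 0.70
  ¬B ∧ C = max(0, a+b−1) on (0.70, 0.50) = 0.20
  ¬(¬B ∧ C) = 1 − 0.20 = 0.80
  C ∨ B = min(1, a+b) on (0.50, 0.30) = 0.80
  ¬(¬B ∧ C) ∧ (C ∨ B) = max(0, a+b−1) on (0.80, 0.80) = 0.60
  → value = 0.6000
Under standard min/max:
  ¬B = 1 − 0.30 = 0.70
  ¬B ∧ C = min(a, b) on (0.70, 0.50) = 0.50
  ¬(¬B ∧ C) = 1 − 0.50 = 0.50
  C ∨ B = max(a, b) on (0.50, 0.30) = 0.50
  ¬(¬B ∧ C) ∧ (C ∨ B) = min(a, b) on (0.50, 0.50) = 0.50
  → value = 0.5000
|0.6000 − 0.5000| = 0.100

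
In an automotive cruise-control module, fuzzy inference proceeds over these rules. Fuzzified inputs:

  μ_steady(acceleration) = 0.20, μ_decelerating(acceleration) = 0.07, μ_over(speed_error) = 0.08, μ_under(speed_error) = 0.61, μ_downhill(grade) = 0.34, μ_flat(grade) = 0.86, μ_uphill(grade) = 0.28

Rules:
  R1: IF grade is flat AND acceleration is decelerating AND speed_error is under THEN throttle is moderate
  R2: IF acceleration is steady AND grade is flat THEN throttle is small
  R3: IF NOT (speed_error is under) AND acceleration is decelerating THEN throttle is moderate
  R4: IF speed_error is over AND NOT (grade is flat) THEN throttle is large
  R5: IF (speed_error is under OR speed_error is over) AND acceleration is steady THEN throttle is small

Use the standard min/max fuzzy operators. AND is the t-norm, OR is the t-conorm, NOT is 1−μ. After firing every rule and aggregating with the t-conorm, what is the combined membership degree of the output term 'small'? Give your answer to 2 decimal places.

R1: flat=0.86, decelerating=0.07, under=0.61; AND[min(a, b)] → w = 0.07
R2: steady=0.20, flat=0.86; AND[min(a, b)] → w = 0.20
R3: ¬under=1−0.61=0.39, decelerating=0.07; AND[min(a, b)] → w = 0.07
R4: over=0.08, ¬flat=1−0.86=0.14; AND[min(a, b)] → w = 0.08
R5: (under=0.61 OR over=0.08) = 0.61; AND[min(a, b)] with steady=0.20 → w = 0.20
Rules with consequent 'small': {R2, R5} → strengths 0.20, 0.20
Aggregate via t-conorm [max(a, b)]: 0.20

0.20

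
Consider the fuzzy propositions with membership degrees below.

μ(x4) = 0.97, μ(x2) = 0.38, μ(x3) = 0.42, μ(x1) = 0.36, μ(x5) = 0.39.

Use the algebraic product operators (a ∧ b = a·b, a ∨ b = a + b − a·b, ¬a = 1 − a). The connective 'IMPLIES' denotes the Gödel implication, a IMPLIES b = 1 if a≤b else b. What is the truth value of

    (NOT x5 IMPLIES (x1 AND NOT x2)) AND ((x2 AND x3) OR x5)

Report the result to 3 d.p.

0.109

NOT x5 = 1 − 0.3900 = 0.6100
NOT x2 = 1 − 0.3800 = 0.6200
x1 AND NOT x2 = a·b on (0.3600, 0.6200) = 0.2232
NOT x5 IMPLIES (x1 AND NOT x2)  [Gödel: 1 if a≤b else b] with a=0.6100, b=0.2232 → 0.2232
x2 AND x3 = a·b on (0.3800, 0.4200) = 0.1596
(x2 AND x3) OR x5 = a + b − a·b on (0.1596, 0.3900) = 0.4874
(NOT x5 IMPLIES (x1 AND NOT x2)) AND ((x2 AND x3) OR x5) = a·b on (0.2232, 0.4874) = 0.1088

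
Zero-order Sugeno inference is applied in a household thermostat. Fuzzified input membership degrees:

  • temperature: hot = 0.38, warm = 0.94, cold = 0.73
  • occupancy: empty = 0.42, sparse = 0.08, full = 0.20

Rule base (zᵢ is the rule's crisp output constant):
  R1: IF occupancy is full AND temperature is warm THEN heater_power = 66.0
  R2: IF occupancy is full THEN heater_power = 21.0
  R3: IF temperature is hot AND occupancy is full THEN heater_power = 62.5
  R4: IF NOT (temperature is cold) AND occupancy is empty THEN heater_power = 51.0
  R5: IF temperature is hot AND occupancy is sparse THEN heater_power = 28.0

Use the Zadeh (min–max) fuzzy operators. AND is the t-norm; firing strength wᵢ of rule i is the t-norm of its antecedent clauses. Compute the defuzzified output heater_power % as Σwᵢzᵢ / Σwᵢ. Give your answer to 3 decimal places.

R1 (z=66.0): full=0.20, warm=0.94; AND[min(a, b)] → w = 0.20
R2 (z=21.0): full=0.20 → w = 0.20
R3 (z=62.5): hot=0.38, full=0.20; AND[min(a, b)] → w = 0.20
R4 (z=51.0): ¬cold=1−0.73=0.27, empty=0.42; AND[min(a, b)] → w = 0.27
R5 (z=28.0): hot=0.38, sparse=0.08; AND[min(a, b)] → w = 0.08
Weighted average = (0.20·66.0 + 0.20·21.0 + 0.20·62.5 + 0.27·51.0 + 0.08·28.0) / (0.20 + 0.20 + 0.20 + 0.27 + 0.08)
  = 45.9100 / 0.9500 = 48.326

48.326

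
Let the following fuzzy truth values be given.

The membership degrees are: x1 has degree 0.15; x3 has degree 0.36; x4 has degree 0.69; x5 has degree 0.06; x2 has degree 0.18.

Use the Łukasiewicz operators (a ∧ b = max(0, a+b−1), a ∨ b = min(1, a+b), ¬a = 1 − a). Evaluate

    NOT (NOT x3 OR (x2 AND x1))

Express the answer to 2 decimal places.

NOT x3 = 1 − 0.36 = 0.64
x2 AND x1 = max(0, a+b−1) on (0.18, 0.15) = 0.00
NOT x3 OR (x2 AND x1) = min(1, a+b) on (0.64, 0.00) = 0.64
NOT (NOT x3 OR (x2 AND x1)) = 1 − 0.64 = 0.36

0.36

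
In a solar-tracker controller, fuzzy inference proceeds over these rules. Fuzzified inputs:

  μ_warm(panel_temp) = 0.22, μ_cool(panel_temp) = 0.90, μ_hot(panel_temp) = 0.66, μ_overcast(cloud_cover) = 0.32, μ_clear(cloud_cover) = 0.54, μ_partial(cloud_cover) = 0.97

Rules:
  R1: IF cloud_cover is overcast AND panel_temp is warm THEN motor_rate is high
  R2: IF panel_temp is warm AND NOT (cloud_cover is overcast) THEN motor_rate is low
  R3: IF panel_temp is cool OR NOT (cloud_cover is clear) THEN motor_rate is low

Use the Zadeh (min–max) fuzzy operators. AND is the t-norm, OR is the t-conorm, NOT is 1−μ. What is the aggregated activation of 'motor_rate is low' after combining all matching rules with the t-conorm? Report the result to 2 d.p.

R1: overcast=0.32, warm=0.22; AND[min(a, b)] → w = 0.22
R2: warm=0.22, ¬overcast=1−0.32=0.68; AND[min(a, b)] → w = 0.22
R3: cool=0.90, ¬clear=1−0.54=0.46; OR[max(a, b)] → w = 0.90
Rules with consequent 'low': {R2, R3} → strengths 0.22, 0.90
Aggregate via t-conorm [max(a, b)]: 0.90

0.90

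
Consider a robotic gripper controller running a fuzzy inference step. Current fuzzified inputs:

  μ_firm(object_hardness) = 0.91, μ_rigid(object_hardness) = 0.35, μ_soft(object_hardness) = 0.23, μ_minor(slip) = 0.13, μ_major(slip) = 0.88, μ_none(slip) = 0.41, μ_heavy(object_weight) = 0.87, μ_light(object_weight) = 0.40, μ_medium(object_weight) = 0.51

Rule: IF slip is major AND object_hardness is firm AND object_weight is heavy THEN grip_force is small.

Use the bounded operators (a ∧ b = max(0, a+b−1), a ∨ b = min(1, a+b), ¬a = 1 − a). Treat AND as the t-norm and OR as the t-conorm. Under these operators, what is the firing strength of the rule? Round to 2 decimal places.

firing strength: major=0.88, firm=0.91, heavy=0.87; AND[max(0, a+b−1)] → w = 0.66

0.66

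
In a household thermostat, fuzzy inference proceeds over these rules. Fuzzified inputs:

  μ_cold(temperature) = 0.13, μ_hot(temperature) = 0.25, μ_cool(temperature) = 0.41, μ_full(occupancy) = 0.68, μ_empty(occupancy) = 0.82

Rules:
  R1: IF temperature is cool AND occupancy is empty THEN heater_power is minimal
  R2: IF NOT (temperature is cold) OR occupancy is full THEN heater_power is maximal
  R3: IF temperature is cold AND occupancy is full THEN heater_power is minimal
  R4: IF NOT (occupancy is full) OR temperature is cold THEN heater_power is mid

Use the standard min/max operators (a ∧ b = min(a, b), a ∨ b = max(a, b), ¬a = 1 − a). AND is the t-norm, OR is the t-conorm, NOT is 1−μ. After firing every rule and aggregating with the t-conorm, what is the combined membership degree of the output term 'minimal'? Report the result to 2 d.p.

0.41

R1: cool=0.41, empty=0.82; AND[min(a, b)] → w = 0.41
R2: ¬cold=1−0.13=0.87, full=0.68; OR[max(a, b)] → w = 0.87
R3: cold=0.13, full=0.68; AND[min(a, b)] → w = 0.13
R4: ¬full=1−0.68=0.32, cold=0.13; OR[max(a, b)] → w = 0.32
Rules with consequent 'minimal': {R1, R3} → strengths 0.41, 0.13
Aggregate via t-conorm [max(a, b)]: 0.41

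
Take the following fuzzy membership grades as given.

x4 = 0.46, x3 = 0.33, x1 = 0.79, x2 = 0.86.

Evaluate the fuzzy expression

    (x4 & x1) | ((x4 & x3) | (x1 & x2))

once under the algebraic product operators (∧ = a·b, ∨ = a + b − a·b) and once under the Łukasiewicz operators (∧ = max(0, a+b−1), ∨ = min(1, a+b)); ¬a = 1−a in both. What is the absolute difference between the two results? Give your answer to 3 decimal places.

0.073

Under algebraic product:
  x4 & x1 = a·b on (0.4600, 0.7900) = 0.3634
  x4 & x3 = a·b on (0.4600, 0.3300) = 0.1518
  x1 & x2 = a·b on (0.7900, 0.8600) = 0.6794
  (x4 & x3) | (x1 & x2) = a + b − a·b on (0.1518, 0.6794) = 0.7281
  (x4 & x1) | ((x4 & x3) | (x1 & x2)) = a + b − a·b on (0.3634, 0.7281) = 0.8269
  → value = 0.8269
Under Łukasiewicz:
  x4 & x1 = max(0, a+b−1) on (0.46, 0.79) = 0.25
  x4 & x3 = max(0, a+b−1) on (0.46, 0.33) = 0.00
  x1 & x2 = max(0, a+b−1) on (0.79, 0.86) = 0.65
  (x4 & x3) | (x1 & x2) = min(1, a+b) on (0.00, 0.65) = 0.65
  (x4 & x1) | ((x4 & x3) | (x1 & x2)) = min(1, a+b) on (0.25, 0.65) = 0.90
  → value = 0.9000
|0.8269 − 0.9000| = 0.073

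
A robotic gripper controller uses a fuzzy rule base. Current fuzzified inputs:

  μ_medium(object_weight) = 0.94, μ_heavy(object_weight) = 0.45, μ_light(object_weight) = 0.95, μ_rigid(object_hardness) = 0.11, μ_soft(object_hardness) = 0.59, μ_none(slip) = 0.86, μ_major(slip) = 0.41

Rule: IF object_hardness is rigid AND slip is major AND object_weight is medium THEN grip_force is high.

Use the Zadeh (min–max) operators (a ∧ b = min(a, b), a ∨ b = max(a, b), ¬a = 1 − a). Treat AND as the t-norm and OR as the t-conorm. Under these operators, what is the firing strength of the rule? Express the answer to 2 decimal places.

0.11

firing strength: rigid=0.11, major=0.41, medium=0.94; AND[min(a, b)] → w = 0.11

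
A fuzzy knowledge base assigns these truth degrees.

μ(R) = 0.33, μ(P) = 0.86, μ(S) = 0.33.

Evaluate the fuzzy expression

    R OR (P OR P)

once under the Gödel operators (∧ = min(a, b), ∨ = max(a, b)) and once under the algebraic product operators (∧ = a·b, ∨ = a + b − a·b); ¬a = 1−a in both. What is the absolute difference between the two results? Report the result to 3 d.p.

0.127

Under Gödel:
  P OR P = max(a, b) on (0.86, 0.86) = 0.86
  R OR (P OR P) = max(a, b) on (0.33, 0.86) = 0.86
  → value = 0.8600
Under algebraic product:
  P OR P = a + b − a·b on (0.8600, 0.8600) = 0.9804
  R OR (P OR P) = a + b − a·b on (0.3300, 0.9804) = 0.9869
  → value = 0.9869
|0.8600 − 0.9869| = 0.127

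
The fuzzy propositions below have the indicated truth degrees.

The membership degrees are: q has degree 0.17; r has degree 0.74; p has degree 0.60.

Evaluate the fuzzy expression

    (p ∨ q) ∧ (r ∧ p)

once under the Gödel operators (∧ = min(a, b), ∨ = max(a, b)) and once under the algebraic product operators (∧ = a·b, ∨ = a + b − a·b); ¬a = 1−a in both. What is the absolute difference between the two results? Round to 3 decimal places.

0.303

Under Gödel:
  p ∨ q = max(a, b) on (0.60, 0.17) = 0.60
  r ∧ p = min(a, b) on (0.74, 0.60) = 0.60
  (p ∨ q) ∧ (r ∧ p) = min(a, b) on (0.60, 0.60) = 0.60
  → value = 0.6000
Under algebraic product:
  p ∨ q = a + b − a·b on (0.6000, 0.1700) = 0.6680
  r ∧ p = a·b on (0.7400, 0.6000) = 0.4440
  (p ∨ q) ∧ (r ∧ p) = a·b on (0.6680, 0.4440) = 0.2966
  → value = 0.2966
|0.6000 − 0.2966| = 0.303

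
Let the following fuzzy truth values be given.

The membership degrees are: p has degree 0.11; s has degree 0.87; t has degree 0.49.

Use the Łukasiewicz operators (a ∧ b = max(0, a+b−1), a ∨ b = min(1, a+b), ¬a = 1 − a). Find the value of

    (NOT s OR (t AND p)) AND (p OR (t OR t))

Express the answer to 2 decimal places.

0.13

NOT s = 1 − 0.87 = 0.13
t AND p = max(0, a+b−1) on (0.49, 0.11) = 0.00
NOT s OR (t AND p) = min(1, a+b) on (0.13, 0.00) = 0.13
t OR t = min(1, a+b) on (0.49, 0.49) = 0.98
p OR (t OR t) = min(1, a+b) on (0.11, 0.98) = 1.00
(NOT s OR (t AND p)) AND (p OR (t OR t)) = max(0, a+b−1) on (0.13, 1.00) = 0.13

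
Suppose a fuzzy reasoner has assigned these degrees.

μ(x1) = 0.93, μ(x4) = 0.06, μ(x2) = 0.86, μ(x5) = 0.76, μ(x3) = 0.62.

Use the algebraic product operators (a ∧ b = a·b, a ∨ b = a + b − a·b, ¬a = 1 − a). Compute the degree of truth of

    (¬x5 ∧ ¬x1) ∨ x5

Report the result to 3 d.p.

0.764

¬x5 = 1 − 0.7600 = 0.2400
¬x1 = 1 − 0.9300 = 0.0700
¬x5 ∧ ¬x1 = a·b on (0.2400, 0.0700) = 0.0168
(¬x5 ∧ ¬x1) ∨ x5 = a + b − a·b on (0.0168, 0.7600) = 0.7640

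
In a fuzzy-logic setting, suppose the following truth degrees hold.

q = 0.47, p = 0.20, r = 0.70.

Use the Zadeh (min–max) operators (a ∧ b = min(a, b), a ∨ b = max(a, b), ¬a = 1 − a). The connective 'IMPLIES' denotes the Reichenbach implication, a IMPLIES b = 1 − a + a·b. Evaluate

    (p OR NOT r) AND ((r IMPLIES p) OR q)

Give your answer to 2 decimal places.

NOT r = 1 − 0.70 = 0.30
p OR NOT r = max(a, b) on (0.20, 0.30) = 0.30
r IMPLIES p  [Reichenbach: 1 − a + a·b] with a=0.70, b=0.20 → 0.44
(r IMPLIES p) OR q = max(a, b) on (0.44, 0.47) = 0.47
(p OR NOT r) AND ((r IMPLIES p) OR q) = min(a, b) on (0.30, 0.47) = 0.30

0.30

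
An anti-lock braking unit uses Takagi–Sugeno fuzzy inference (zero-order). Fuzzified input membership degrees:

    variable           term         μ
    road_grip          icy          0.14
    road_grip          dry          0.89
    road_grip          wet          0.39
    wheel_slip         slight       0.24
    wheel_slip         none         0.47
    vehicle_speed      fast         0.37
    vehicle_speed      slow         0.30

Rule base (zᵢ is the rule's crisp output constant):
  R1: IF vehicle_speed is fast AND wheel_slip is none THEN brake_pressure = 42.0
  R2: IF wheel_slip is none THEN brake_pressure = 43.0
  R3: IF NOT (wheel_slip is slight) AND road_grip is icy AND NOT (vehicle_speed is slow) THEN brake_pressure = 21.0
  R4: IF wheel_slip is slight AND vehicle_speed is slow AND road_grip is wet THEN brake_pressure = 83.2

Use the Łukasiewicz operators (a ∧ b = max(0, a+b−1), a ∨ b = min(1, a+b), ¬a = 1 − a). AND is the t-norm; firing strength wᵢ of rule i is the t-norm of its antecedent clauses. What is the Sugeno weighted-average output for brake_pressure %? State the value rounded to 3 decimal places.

R1 (z=42.0): fast=0.37, none=0.47; AND[max(0, a+b−1)] → w = 0.00
R2 (z=43.0): none=0.47 → w = 0.47
R3 (z=21.0): ¬slight=1−0.24=0.76, icy=0.14, ¬slow=1−0.30=0.70; AND[max(0, a+b−1)] → w = 0.00
R4 (z=83.2): slight=0.24, slow=0.30, wet=0.39; AND[max(0, a+b−1)] → w = 0.00
Weighted average = (0.00·42.0 + 0.47·43.0 + 0.00·21.0 + 0.00·83.2) / (0.00 + 0.47 + 0.00 + 0.00)
  = 20.2100 / 0.4700 = 43.000

43.000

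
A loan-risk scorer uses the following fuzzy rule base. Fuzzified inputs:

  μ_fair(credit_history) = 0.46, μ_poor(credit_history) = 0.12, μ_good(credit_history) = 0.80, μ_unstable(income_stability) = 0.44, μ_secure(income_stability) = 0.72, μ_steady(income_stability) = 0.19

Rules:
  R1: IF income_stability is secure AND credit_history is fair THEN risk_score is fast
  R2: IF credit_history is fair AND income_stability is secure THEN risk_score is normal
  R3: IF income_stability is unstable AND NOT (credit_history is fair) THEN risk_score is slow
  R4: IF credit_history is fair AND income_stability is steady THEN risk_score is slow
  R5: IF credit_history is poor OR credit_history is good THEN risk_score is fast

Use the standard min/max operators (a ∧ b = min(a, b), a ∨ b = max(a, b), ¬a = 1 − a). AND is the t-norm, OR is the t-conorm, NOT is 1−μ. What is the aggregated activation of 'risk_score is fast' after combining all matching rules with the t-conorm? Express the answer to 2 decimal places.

R1: secure=0.72, fair=0.46; AND[min(a, b)] → w = 0.46
R2: fair=0.46, secure=0.72; AND[min(a, b)] → w = 0.46
R3: unstable=0.44, ¬fair=1−0.46=0.54; AND[min(a, b)] → w = 0.44
R4: fair=0.46, steady=0.19; AND[min(a, b)] → w = 0.19
R5: poor=0.12, good=0.80; OR[max(a, b)] → w = 0.80
Rules with consequent 'fast': {R1, R5} → strengths 0.46, 0.80
Aggregate via t-conorm [max(a, b)]: 0.80

0.80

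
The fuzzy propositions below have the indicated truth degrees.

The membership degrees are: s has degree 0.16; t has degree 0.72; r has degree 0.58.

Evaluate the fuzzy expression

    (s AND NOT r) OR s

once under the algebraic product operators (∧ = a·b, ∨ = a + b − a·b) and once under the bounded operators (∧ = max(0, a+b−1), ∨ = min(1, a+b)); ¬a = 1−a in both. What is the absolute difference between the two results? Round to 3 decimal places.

Under algebraic product:
  NOT r = 1 − 0.5800 = 0.4200
  s AND NOT r = a·b on (0.1600, 0.4200) = 0.0672
  (s AND NOT r) OR s = a + b − a·b on (0.0672, 0.1600) = 0.2164
  → value = 0.2164
Under bounded:
  NOT r = 1 − 0.58 = 0.42
  s AND NOT r = max(0, a+b−1) on (0.16, 0.42) = 0.00
  (s AND NOT r) OR s = min(1, a+b) on (0.00, 0.16) = 0.16
  → value = 0.1600
|0.2164 − 0.1600| = 0.056

0.056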